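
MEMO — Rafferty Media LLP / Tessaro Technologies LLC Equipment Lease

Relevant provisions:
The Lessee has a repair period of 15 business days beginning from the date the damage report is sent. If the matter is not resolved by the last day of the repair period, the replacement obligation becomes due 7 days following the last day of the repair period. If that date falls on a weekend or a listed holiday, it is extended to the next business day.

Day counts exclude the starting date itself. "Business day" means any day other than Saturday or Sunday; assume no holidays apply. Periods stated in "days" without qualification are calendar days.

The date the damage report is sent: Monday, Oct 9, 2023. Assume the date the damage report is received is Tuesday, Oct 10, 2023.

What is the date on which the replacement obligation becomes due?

Nov 6, 2023

From Monday, Oct 9, 2023, 15 business days (Oct 10, Oct 11, Oct 12, Oct 13, …, Oct 26, Oct 27, Oct 30, skipping weekends) brings us to Monday, Oct 30, 2023, which is the last day of the repair period.
Adding 7 calendar days to Oct 30, 2023 gives Nov 6, 2023, which is the date on which the replacement obligation becomes due. Nov 6, 2023 is a Monday, so no roll-forward applies.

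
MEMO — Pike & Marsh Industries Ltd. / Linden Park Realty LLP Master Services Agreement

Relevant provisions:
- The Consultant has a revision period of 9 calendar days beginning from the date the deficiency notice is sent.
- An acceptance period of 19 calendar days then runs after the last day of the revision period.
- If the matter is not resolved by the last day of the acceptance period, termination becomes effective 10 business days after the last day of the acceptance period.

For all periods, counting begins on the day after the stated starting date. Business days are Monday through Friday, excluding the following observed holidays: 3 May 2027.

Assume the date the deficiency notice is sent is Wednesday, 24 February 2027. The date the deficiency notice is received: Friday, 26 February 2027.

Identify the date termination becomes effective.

The last day of the revision period: 24 February 2027 + 9 days = 5 March 2027.
The last day of the acceptance period: 19 calendar days after 5 March 2027 is 24 March 2027.
The date termination becomes effective: 10 business days after Wednesday, 24 March 2027, skipping weekends — Mar 25, Mar 26, Mar 29, Mar 30, Mar 31, Apr 1, Apr 2, Apr 5, Apr 6, Apr 7 — lands on Wednesday, 7 April 2027.

7 April 2027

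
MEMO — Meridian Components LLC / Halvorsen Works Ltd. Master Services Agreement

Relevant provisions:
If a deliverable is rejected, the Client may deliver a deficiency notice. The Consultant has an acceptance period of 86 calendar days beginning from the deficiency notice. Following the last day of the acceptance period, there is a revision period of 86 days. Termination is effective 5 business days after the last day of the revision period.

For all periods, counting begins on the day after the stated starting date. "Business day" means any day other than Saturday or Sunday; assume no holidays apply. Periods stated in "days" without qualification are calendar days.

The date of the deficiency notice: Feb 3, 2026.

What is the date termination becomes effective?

The last day of the acceptance period: 86 calendar days after Feb 3, 2026 is Apr 30, 2026.
The last day of the revision period: Apr 30, 2026 + 86 days = Jul 25, 2026.
The date termination becomes effective: 5 business days after Saturday, Jul 25, 2026, skipping weekends — Jul 27, Jul 28, Jul 29, Jul 30, Jul 31 — lands on Friday, Jul 31, 2026.

Jul 31, 2026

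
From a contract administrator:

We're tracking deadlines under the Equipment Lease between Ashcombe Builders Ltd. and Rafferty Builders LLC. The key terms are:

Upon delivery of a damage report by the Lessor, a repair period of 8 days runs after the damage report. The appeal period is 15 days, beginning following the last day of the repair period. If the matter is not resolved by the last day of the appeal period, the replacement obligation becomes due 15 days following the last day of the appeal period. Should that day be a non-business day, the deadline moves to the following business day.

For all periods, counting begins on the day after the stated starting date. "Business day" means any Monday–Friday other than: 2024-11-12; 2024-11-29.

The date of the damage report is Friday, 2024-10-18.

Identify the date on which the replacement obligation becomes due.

2024-11-25

Adding 8 calendar days to 2024-10-18 gives 2024-10-26, which is the last day of the repair period.
Adding 15 calendar days to 2024-10-26 gives 2024-11-10, which is the last day of the appeal period.
The date on which the replacement obligation becomes due: 15 calendar days after 2024-11-10 is 2024-11-25. 2024-11-25 is a Monday and is not a listed holiday, so no roll-forward applies.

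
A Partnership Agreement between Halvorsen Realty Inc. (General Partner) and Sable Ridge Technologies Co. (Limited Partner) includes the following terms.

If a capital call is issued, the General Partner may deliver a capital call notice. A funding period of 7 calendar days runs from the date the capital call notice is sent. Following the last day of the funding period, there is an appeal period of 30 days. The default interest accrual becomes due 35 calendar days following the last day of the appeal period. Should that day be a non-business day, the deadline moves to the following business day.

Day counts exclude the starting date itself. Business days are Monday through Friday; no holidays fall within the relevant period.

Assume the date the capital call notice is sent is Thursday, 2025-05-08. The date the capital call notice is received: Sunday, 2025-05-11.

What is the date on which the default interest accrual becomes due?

The last day of the funding period: 7 calendar days after 2025-05-08 is 2025-05-15.
The last day of the appeal period: 2025-05-15 + 30 days = 2025-06-14.
The date on which the default interest accrual becomes due: 35 calendar days after 2025-06-14 is 2025-07-19. That falls on a Saturday, so it rolls to the next business day, Monday, 2025-07-21.

2025-07-21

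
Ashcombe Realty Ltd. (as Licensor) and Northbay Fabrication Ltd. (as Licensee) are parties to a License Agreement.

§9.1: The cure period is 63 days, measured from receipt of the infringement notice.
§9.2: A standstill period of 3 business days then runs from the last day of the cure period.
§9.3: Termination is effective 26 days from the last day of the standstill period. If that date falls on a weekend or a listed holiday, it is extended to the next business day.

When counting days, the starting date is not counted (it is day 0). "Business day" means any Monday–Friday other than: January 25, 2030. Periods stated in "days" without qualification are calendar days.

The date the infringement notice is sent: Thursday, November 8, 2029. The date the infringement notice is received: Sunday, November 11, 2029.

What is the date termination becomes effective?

February 11, 2030

The last day of the cure period: 63 calendar days after November 11, 2029 is January 13, 2030.
The last day of the standstill period: counting 3 business days from Sunday, January 13, 2030 (Jan 14, Jan 15, Jan 16, skipping weekends) reaches Wednesday, January 16, 2030.
The date termination becomes effective: January 16, 2030 + 26 days = February 11, 2030. February 11, 2030 is a Monday and is not a listed holiday, so no roll-forward applies.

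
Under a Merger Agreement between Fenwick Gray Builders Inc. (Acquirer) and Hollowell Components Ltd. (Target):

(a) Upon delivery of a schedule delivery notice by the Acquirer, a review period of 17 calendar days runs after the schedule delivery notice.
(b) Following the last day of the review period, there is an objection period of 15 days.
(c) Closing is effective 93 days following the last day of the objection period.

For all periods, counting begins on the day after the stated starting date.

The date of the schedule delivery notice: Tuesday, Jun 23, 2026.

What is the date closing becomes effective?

Adding 17 calendar days to Jun 23, 2026 gives Jul 10, 2026, which is the last day of the review period.
Adding 15 calendar days to Jul 10, 2026 gives Jul 25, 2026, which is the last day of the objection period.
Adding 93 calendar days to Jul 25, 2026 gives Oct 26, 2026, which is the date closing becomes effective.

Oct 26, 2026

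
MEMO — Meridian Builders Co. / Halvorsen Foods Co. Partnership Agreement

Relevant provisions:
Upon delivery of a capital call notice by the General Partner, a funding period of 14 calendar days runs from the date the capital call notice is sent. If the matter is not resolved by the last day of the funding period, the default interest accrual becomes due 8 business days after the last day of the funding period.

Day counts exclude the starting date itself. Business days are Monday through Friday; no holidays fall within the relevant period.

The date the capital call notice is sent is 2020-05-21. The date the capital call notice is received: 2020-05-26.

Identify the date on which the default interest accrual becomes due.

Adding 14 calendar days to 2020-05-21 gives 2020-06-04, which is the last day of the funding period.
The date on which the default interest accrual becomes due: 8 business days after Thursday, 2020-06-04, skipping weekends — Jun 5, Jun 8, Jun 9, Jun 10, Jun 11, Jun 12, Jun 15, Jun 16 — lands on Tuesday, 2020-06-16.

2020-06-16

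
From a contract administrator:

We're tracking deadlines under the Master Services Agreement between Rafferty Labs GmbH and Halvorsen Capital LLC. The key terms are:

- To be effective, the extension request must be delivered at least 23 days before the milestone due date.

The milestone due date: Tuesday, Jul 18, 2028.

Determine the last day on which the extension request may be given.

Jun 25, 2028

Jul 18, 2028 minus 23 days is Jun 25, 2028.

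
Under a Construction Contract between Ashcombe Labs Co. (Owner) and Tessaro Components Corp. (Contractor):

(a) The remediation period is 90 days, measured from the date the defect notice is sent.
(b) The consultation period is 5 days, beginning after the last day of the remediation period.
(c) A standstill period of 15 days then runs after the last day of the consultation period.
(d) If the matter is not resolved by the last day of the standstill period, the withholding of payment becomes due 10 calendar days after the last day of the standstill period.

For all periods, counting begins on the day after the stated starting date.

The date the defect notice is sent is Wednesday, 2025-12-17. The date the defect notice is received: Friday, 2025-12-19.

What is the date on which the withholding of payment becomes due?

The last day of the remediation period: 2025-12-17 + 90 days = 2026-03-17.
The last day of the consultation period: 5 calendar days after 2026-03-17 is 2026-03-22.
Adding 15 calendar days to 2026-03-22 gives 2026-04-06, which is the last day of the standstill period.
Adding 10 calendar days to 2026-04-06 gives 2026-04-16, which is the date on which the withholding of payment becomes due.

2026-04-16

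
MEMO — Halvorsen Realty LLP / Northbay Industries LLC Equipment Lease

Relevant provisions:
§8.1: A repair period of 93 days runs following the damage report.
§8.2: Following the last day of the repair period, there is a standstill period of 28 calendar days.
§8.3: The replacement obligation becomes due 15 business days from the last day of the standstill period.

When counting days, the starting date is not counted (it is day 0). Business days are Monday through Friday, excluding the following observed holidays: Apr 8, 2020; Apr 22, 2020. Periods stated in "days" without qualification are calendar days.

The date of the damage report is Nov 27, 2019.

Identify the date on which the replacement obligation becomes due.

Apr 20, 2020

Adding 93 calendar days to Nov 27, 2019 gives Feb 28, 2020, which is the last day of the repair period.
Adding 28 calendar days to Feb 28, 2020 gives Mar 27, 2020, which is the last day of the standstill period.
The date on which the replacement obligation becomes due: 15 business days after Friday, Mar 27, 2020, skipping weekends and the listed holiday on Apr 8 — Mar 30, Mar 31, Apr 1, Apr 2, …, Apr 16, Apr 17, Apr 20 — lands on Monday, Apr 20, 2020.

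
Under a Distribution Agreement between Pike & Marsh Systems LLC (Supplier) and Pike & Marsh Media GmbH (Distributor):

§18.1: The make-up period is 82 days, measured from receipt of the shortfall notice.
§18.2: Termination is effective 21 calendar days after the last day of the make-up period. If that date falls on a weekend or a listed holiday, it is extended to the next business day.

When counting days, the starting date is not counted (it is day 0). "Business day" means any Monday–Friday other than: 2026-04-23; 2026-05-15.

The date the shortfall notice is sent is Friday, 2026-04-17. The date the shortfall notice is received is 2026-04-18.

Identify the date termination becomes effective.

The last day of the make-up period: 82 calendar days after 2026-04-18 is 2026-07-09.
The date termination becomes effective: 2026-07-09 + 21 days = 2026-07-30. 2026-07-30 is a Thursday and is not a listed holiday, so no roll-forward applies.

2026-07-30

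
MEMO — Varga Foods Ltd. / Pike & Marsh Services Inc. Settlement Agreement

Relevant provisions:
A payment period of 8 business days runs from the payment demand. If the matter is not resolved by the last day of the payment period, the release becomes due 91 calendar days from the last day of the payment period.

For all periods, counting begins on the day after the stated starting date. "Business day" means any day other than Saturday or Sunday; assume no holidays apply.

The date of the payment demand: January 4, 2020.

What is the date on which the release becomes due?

The last day of the payment period: 8 business days after Saturday, January 4, 2020, skipping weekends — Jan 6, Jan 7, Jan 8, Jan 9, Jan 10, Jan 13, Jan 14, Jan 15 — lands on Wednesday, January 15, 2020.
The date on which the release becomes due: January 15, 2020 + 91 days = April 15, 2020.

April 15, 2020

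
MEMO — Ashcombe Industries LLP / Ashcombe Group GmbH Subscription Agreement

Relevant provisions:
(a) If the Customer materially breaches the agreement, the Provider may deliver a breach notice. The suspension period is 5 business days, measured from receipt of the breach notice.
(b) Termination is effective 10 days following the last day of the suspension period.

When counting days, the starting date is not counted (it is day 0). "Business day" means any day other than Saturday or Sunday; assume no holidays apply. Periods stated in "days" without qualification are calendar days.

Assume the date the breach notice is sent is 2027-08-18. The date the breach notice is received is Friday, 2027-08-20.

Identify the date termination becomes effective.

The last day of the suspension period: counting 5 business days from Friday, 2027-08-20 (Aug 23, Aug 24, Aug 25, Aug 26, Aug 27, skipping weekends) reaches Friday, 2027-08-27.
Adding 10 calendar days to 2027-08-27 gives 2027-09-06, which is the date termination becomes effective.

2027-09-06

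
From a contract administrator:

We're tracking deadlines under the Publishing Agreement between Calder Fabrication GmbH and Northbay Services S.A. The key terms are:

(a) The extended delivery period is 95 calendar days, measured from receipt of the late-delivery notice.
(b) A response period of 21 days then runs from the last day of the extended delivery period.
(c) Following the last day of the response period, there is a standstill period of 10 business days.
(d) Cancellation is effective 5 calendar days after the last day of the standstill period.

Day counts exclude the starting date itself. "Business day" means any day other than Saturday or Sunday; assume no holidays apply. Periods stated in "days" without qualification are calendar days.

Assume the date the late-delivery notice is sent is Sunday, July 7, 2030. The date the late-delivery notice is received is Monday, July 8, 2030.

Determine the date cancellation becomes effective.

November 20, 2030

Adding 95 calendar days to July 8, 2030 gives October 11, 2030, which is the last day of the extended delivery period.
The last day of the response period: 21 calendar days after October 11, 2030 is November 1, 2030.
The last day of the standstill period: 10 business days after Friday, November 1, 2030, skipping weekends — Nov 4, Nov 5, Nov 6, Nov 7, Nov 8, Nov 11, Nov 12, Nov 13, Nov 14, Nov 15 — lands on Friday, November 15, 2030.
Adding 5 calendar days to November 15, 2030 gives November 20, 2030, which is the date cancellation becomes effective.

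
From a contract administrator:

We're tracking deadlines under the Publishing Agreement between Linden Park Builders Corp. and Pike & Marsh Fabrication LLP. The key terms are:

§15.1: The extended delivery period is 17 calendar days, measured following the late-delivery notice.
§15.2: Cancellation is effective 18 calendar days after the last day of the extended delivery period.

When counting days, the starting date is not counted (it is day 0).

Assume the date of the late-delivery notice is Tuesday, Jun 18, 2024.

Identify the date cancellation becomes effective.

Jul 23, 2024

The last day of the extended delivery period: 17 calendar days after Jun 18, 2024 is Jul 5, 2024.
The date cancellation becomes effective: 18 calendar days after Jul 5, 2024 is Jul 23, 2024.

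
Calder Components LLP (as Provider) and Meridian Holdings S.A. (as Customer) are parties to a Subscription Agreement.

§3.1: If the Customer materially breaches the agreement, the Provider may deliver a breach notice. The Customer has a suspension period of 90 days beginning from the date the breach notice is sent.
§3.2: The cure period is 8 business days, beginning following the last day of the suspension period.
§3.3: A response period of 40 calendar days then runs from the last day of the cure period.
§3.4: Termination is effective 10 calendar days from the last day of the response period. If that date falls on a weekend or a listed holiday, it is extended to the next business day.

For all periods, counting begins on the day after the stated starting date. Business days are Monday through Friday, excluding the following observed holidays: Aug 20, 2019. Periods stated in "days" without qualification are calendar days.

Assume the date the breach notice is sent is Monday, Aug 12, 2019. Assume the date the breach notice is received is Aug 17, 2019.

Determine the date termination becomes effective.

The last day of the suspension period: 90 calendar days after Aug 12, 2019 is Nov 10, 2019.
From Sunday, Nov 10, 2019, 8 business days (Nov 11, Nov 12, Nov 13, Nov 14, Nov 15, Nov 18, Nov 19, Nov 20, skipping weekends) brings us to Wednesday, Nov 20, 2019, which is the last day of the cure period.
The last day of the response period: 40 calendar days after Nov 20, 2019 is Dec 30, 2019.
Adding 10 calendar days to Dec 30, 2019 gives Jan 9, 2020, which is the date termination becomes effective. Jan 9, 2020 is a Thursday and is not a listed holiday, so no roll-forward applies.

Jan 9, 2020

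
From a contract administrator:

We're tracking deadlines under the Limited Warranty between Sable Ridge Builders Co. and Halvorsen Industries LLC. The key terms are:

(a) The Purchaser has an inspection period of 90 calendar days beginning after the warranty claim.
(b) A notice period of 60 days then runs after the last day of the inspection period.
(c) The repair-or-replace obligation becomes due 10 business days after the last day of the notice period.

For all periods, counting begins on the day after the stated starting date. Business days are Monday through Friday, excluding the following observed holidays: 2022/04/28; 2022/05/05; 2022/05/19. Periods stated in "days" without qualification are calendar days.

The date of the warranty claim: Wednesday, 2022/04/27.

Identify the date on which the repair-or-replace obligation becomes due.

2022/10/07

The last day of the inspection period: 2022/04/27 + 90 days = 2022/07/26.
Adding 60 calendar days to 2022/07/26 gives 2022/09/24, which is the last day of the notice period.
The date on which the repair-or-replace obligation becomes due: 10 business days after Saturday, 2022/09/24, skipping weekends — Sep 26, Sep 27, Sep 28, Sep 29, Sep 30, Oct 3, Oct 4, Oct 5, Oct 6, Oct 7 — lands on Friday, 2022/10/07.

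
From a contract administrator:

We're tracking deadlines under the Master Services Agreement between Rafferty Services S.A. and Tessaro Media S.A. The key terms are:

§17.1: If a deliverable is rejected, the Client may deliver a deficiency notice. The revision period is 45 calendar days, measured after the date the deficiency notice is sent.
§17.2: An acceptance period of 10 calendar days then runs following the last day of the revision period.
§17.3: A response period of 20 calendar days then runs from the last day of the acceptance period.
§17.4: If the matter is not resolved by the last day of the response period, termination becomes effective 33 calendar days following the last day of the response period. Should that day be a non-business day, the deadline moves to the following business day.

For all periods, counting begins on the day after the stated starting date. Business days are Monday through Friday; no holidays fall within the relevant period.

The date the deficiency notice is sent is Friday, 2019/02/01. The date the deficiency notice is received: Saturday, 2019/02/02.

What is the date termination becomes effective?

Adding 45 calendar days to 2019/02/01 gives 2019/03/18, which is the last day of the revision period.
The last day of the acceptance period: 2019/03/18 + 10 days = 2019/03/28.
The last day of the response period: 20 calendar days after 2019/03/28 is 2019/04/17.
Adding 33 calendar days to 2019/04/17 gives 2019/05/20, which is the date termination becomes effective. 2019/05/20 is a Monday, so no roll-forward applies.

2019/05/20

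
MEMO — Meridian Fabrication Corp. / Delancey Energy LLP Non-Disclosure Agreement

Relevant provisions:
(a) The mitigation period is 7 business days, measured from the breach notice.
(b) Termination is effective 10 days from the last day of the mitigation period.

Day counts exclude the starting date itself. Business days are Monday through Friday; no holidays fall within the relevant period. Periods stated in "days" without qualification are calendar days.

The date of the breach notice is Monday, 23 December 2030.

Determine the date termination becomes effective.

11 January 2031

From Monday, 23 December 2030, 7 business days (Dec 24, Dec 25, Dec 26, Dec 27, Dec 30, Dec 31, Jan 1, skipping weekends) brings us to Wednesday, 1 January 2031, which is the last day of the mitigation period.
The date termination becomes effective: 1 January 2031 + 10 days = 11 January 2031.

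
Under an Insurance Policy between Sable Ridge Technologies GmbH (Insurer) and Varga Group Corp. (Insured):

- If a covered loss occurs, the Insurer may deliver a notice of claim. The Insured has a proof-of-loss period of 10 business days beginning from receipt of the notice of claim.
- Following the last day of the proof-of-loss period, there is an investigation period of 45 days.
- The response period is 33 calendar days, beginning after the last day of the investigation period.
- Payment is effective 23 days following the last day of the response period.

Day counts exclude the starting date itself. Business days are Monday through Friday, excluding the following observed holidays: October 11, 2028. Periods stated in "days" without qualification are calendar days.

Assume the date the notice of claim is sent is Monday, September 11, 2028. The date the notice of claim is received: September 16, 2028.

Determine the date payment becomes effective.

January 8, 2029

The last day of the proof-of-loss period: counting 10 business days from Saturday, September 16, 2028 (Sep 18, Sep 19, Sep 20, Sep 21, Sep 22, Sep 25, Sep 26, Sep 27, Sep 28, Sep 29, skipping weekends) reaches Friday, September 29, 2028.
The last day of the investigation period: 45 calendar days after September 29, 2028 is November 13, 2028.
The last day of the response period: November 13, 2028 + 33 days = December 16, 2028.
The date payment becomes effective: December 16, 2028 + 23 days = January 8, 2029.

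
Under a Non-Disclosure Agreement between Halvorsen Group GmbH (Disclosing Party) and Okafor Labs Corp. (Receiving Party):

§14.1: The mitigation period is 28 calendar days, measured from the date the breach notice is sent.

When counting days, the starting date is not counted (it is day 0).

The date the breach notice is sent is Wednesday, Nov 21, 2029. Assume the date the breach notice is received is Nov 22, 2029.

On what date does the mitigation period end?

The last day of the mitigation period: Nov 21, 2029 + 28 days = Dec 19, 2029.

Dec 19, 2029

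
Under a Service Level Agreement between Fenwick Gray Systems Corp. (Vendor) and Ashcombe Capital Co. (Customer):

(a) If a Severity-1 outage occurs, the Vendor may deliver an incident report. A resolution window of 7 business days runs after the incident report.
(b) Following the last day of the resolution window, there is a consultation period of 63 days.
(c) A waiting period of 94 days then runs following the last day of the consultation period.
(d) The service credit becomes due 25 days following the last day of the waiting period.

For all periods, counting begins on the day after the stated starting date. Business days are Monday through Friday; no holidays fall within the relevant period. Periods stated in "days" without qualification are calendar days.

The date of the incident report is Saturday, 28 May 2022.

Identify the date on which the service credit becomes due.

6 December 2022

The last day of the resolution window: 7 business days after Saturday, 28 May 2022, skipping weekends — May 30, May 31, Jun 1, Jun 2, Jun 3, Jun 6, Jun 7 — lands on Tuesday, 7 June 2022.
The last day of the consultation period: 7 June 2022 + 63 days = 9 August 2022.
Adding 94 calendar days to 9 August 2022 gives 11 November 2022, which is the last day of the waiting period.
The date on which the service credit becomes due: 11 November 2022 + 25 days = 6 December 2022.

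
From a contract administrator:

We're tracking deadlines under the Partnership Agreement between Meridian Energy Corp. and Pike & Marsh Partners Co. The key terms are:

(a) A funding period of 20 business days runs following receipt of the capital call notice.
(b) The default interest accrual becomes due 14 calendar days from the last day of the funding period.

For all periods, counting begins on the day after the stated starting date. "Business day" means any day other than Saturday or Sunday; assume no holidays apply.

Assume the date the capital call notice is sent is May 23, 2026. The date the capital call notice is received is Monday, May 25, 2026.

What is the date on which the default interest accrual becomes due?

Jul 6, 2026

The last day of the funding period: counting 20 business days from Monday, May 25, 2026 (May 26, May 27, May 28, May 29, …, Jun 18, Jun 19, Jun 22, skipping weekends) reaches Monday, Jun 22, 2026.
Adding 14 calendar days to Jun 22, 2026 gives Jul 6, 2026, which is the date on which the default interest accrual becomes due.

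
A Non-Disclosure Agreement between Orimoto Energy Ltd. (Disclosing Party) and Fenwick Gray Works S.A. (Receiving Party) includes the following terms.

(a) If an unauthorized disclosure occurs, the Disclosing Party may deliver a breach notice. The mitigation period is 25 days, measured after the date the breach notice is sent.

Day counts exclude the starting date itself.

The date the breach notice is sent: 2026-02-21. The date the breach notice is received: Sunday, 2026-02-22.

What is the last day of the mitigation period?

2026-03-18

The last day of the mitigation period: 25 calendar days after 2026-02-21 is 2026-03-18.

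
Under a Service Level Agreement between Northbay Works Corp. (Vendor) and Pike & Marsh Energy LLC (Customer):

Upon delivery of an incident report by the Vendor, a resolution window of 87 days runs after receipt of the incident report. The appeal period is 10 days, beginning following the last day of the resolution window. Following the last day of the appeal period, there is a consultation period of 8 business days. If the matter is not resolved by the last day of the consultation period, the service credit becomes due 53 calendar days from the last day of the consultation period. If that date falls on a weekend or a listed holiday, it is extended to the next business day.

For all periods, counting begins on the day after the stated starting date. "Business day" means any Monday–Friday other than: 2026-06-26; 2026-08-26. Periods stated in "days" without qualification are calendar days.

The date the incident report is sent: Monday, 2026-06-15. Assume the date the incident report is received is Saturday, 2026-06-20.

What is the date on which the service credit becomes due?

The last day of the resolution window: 87 calendar days after 2026-06-20 is 2026-09-15.
Adding 10 calendar days to 2026-09-15 gives 2026-09-25, which is the last day of the appeal period.
The last day of the consultation period: 8 business days after Friday, 2026-09-25, skipping weekends — Sep 28, Sep 29, Sep 30, Oct 1, Oct 2, Oct 5, Oct 6, Oct 7 — lands on Wednesday, 2026-10-07.
Adding 53 calendar days to 2026-10-07 gives 2026-11-29, which is the date on which the service credit becomes due. That falls on a Sunday, so it rolls to the next business day, Monday, 2026-11-30.

2026-11-30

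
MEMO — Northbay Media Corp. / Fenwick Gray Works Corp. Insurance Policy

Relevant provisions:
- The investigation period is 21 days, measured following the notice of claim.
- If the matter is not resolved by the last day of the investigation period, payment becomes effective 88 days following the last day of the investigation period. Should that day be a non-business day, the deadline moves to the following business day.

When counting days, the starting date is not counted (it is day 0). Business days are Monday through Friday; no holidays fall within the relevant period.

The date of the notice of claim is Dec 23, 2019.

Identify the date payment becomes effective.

The last day of the investigation period: Dec 23, 2019 + 21 days = Jan 13, 2020.
The date payment becomes effective: Jan 13, 2020 + 88 days = Apr 10, 2020. Apr 10, 2020 is a Friday, so no roll-forward applies.

Apr 10, 2020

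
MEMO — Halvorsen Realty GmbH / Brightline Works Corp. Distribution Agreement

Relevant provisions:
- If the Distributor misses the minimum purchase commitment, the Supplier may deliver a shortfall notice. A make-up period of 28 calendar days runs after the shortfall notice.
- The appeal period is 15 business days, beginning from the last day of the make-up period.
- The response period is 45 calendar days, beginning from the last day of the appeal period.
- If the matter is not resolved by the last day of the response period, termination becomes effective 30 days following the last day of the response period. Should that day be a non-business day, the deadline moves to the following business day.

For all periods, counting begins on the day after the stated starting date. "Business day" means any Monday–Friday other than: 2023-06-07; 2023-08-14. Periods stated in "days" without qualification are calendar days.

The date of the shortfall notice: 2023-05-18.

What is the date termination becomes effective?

2023-09-19

The last day of the make-up period: 2023-05-18 + 28 days = 2023-06-15.
The last day of the appeal period: counting 15 business days from Thursday, 2023-06-15 (Jun 16, Jun 19, Jun 20, Jun 21, …, Jul 4, Jul 5, Jul 6, skipping weekends) reaches Thursday, 2023-07-06.
The last day of the response period: 2023-07-06 + 45 days = 2023-08-20.
Adding 30 calendar days to 2023-08-20 gives 2023-09-19, which is the date termination becomes effective. 2023-09-19 is a Tuesday and is not a listed holiday, so no roll-forward applies.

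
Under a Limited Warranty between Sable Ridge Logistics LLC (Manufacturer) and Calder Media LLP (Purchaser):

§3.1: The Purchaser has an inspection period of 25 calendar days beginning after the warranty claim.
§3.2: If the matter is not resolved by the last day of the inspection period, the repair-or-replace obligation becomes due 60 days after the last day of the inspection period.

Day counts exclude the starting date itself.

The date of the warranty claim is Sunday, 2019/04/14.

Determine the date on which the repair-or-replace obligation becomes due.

2019/07/08

The last day of the inspection period: 25 calendar days after 2019/04/14 is 2019/05/09.
The date on which the repair-or-replace obligation becomes due: 2019/05/09 + 60 days = 2019/07/08.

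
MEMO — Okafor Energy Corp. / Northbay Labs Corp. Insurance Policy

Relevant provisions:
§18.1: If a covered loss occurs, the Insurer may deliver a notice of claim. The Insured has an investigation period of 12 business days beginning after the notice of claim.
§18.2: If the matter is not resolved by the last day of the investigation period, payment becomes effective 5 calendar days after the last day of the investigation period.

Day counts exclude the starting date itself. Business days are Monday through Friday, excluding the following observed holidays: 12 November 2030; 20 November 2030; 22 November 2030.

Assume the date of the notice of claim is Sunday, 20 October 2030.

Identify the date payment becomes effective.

From Sunday, 20 October 2030, 12 business days (Oct 21, Oct 22, Oct 23, Oct 24, …, Nov 1, Nov 4, Nov 5, skipping weekends) brings us to Tuesday, 5 November 2030, which is the last day of the investigation period.
The date payment becomes effective: 5 November 2030 + 5 days = 10 November 2030.

10 November 2030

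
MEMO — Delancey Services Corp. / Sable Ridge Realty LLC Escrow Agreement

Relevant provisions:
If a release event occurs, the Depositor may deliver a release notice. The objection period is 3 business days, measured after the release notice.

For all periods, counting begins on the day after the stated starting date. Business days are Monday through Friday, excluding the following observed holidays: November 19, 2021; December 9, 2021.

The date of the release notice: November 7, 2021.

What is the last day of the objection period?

November 10, 2021

The last day of the objection period: counting 3 business days from Sunday, November 7, 2021 (Nov 8, Nov 9, Nov 10, skipping weekends) reaches Wednesday, November 10, 2021.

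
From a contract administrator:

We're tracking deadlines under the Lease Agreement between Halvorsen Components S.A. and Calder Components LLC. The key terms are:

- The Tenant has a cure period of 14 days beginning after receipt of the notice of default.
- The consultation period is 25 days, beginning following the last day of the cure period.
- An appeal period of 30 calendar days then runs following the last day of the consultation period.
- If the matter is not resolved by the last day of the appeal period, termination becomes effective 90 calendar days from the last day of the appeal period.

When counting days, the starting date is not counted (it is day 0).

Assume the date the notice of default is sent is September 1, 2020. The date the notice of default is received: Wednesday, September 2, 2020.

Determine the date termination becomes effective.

The last day of the cure period: 14 calendar days after September 2, 2020 is September 16, 2020.
Adding 25 calendar days to September 16, 2020 gives October 11, 2020, which is the last day of the consultation period.
The last day of the appeal period: 30 calendar days after October 11, 2020 is November 10, 2020.
The date termination becomes effective: November 10, 2020 + 90 days = February 8, 2021.

February 8, 2021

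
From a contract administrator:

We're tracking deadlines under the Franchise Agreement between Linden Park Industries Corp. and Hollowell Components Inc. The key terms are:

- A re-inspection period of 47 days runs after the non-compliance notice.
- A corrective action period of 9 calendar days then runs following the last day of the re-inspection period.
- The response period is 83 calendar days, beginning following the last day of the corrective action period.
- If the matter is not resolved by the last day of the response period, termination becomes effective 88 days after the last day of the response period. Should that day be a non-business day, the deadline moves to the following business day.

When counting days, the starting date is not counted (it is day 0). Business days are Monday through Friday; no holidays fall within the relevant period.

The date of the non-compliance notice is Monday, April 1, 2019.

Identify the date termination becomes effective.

Adding 47 calendar days to April 1, 2019 gives May 18, 2019, which is the last day of the re-inspection period.
Adding 9 calendar days to May 18, 2019 gives May 27, 2019, which is the last day of the corrective action period.
The last day of the response period: May 27, 2019 + 83 days = August 18, 2019.
The date termination becomes effective: August 18, 2019 + 88 days = November 14, 2019. November 14, 2019 is a Thursday, so no roll-forward applies.

November 14, 2019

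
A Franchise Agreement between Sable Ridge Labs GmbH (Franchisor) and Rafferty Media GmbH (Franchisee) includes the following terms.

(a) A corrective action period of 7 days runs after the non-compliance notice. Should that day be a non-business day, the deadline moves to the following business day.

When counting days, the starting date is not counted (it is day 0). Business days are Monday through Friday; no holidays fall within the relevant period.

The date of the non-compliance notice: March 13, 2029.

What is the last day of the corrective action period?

March 20, 2029

Adding 7 calendar days to March 13, 2029 gives March 20, 2029, which is the last day of the corrective action period. March 20, 2029 is a Tuesday, so no roll-forward applies.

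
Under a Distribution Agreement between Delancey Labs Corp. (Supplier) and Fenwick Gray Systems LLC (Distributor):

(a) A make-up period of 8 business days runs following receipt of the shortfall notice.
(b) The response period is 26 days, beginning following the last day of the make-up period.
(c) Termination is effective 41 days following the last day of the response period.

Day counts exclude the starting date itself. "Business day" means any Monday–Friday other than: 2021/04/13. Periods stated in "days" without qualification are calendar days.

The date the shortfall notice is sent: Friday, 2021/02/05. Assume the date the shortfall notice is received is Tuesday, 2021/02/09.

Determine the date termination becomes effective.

From Tuesday, 2021/02/09, 8 business days (Feb 10, Feb 11, Feb 12, Feb 15, Feb 16, Feb 17, Feb 18, Feb 19, skipping weekends) brings us to Friday, 2021/02/19, which is the last day of the make-up period.
The last day of the response period: 26 calendar days after 2021/02/19 is 2021/03/17.
Adding 41 calendar days to 2021/03/17 gives 2021/04/27, which is the date termination becomes effective.

2021/04/27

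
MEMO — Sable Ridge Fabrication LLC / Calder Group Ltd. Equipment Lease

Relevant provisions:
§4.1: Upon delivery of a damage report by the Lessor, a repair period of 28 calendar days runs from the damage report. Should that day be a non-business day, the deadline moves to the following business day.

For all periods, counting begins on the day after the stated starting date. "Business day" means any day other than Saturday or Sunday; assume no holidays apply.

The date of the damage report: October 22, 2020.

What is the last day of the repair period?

The last day of the repair period: 28 calendar days after October 22, 2020 is November 19, 2020. November 19, 2020 is a Thursday, so no roll-forward applies.

November 19, 2020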